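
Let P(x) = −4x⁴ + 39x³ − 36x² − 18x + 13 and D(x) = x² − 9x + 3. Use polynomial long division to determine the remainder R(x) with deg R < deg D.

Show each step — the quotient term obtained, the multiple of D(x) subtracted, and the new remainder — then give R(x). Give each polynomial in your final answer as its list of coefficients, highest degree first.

Step 1: lead(−4x⁴ + 39x³ − 36x² − 18x + 13) ÷ lead(D) = −4x⁴ ÷ x² = −4x². Subtract (−4x²)·D = −4x⁴ + 36x³ − 12x². Remainder: 3x³ − 24x² − 18x + 13.
Step 2: lead(3x³ − 24x² − 18x + 13) ÷ lead(D) = 3x³ ÷ x² = 3x. Subtract (3x)·D = 3x³ − 27x² + 9x. Remainder: 3x² − 27x + 13.
Step 3: lead(3x² − 27x + 13) ÷ lead(D) = 3x² ÷ x² = 3. Subtract (3)·D = 3x² − 27x + 9. Remainder: 4.

R = [4]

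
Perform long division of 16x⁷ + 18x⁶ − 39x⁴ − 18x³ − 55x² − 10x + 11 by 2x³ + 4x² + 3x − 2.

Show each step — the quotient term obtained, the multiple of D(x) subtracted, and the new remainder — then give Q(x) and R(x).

Step 1: lead(16x⁷ + 18x⁶ − 39x⁴ − 18x³ − 55x² − 10x + 11) ÷ lead(D) = 16x⁷ ÷ 2x³ = 8x⁴. Subtract (8x⁴)·D = 16x⁷ + 32x⁶ + 24x⁵ − 16x⁴. Remainder: −14x⁶ − 24x⁵ − 23x⁴ − 18x³ − 55x² − 10x + 11.
Step 2: lead(−14x⁶ − 24x⁵ − 23x⁴ − 18x³ − 55x² − 10x + 11) ÷ lead(D) = −14x⁶ ÷ 2x³ = −7x³. Subtract (−7x³)·D = −14x⁶ − 28x⁵ − 21x⁴ + 14x³. Remainder: 4x⁵ − 2x⁴ − 32x³ − 55x² − 10x + 11.
Step 3: lead(4x⁵ − 2x⁴ − 32x³ − 55x² − 10x + 11) ÷ lead(D) = 4x⁵ ÷ 2x³ = 2x². Subtract (2x²)·D = 4x⁵ + 8x⁴ + 6x³ − 4x². Remainder: −10x⁴ − 38x³ − 51x² − 10x + 11.
Step 4: lead(−10x⁴ − 38x³ − 51x² − 10x + 11) ÷ lead(D) = −10x⁴ ÷ 2x³ = −5x. Subtract (−5x)·D = −10x⁴ − 20x³ − 15x² + 10x. Remainder: −18x³ − 36x² − 20x + 11.
Step 5: lead(−18x³ − 36x² − 20x + 11) ÷ lead(D) = −18x³ ÷ 2x³ = −9. Subtract (−9)·D = −18x³ − 36x² − 27x + 18. Remainder: 7x − 7.

Q(x) = 8x⁴ − 7x³ + 2x² − 5x − 9; R(x) = 7x − 7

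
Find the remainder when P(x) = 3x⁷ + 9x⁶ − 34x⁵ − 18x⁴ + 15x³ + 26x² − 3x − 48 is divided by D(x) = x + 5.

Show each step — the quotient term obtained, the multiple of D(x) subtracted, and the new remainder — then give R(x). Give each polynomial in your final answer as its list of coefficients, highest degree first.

R = [-8]

Step 1: lead(3x⁷ + 9x⁶ − 34x⁵ − 18x⁴ + 15x³ + 26x² − 3x − 48) ÷ lead(D) = 3x⁷ ÷ x = 3x⁶. Subtract (3x⁶)·D = 3x⁷ + 15x⁶. Remainder: −6x⁶ − 34x⁵ − 18x⁴ + 15x³ + 26x² − 3x − 48.
Step 2: lead(−6x⁶ − 34x⁵ − 18x⁴ + 15x³ + 26x² − 3x − 48) ÷ lead(D) = −6x⁶ ÷ x = −6x⁵. Subtract (−6x⁵)·D = −6x⁶ − 30x⁵. Remainder: −4x⁵ − 18x⁴ + 15x³ + 26x² − 3x − 48.
Step 3: lead(−4x⁵ − 18x⁴ + 15x³ + 26x² − 3x − 48) ÷ lead(D) = −4x⁵ ÷ x = −4x⁴. Subtract (−4x⁴)·D = −4x⁵ − 20x⁴. Remainder: 2x⁴ + 15x³ + 26x² − 3x − 48.
Step 4: lead(2x⁴ + 15x³ + 26x² − 3x − 48) ÷ lead(D) = 2x⁴ ÷ x = 2x³. Subtract (2x³)·D = 2x⁴ + 10x³. Remainder: 5x³ + 26x² − 3x − 48.
Step 5: lead(5x³ + 26x² − 3x − 48) ÷ lead(D) = 5x³ ÷ x = 5x². Subtract (5x²)·D = 5x³ + 25x². Remainder: x² − 3x − 48.
Step 6: lead(x² − 3x − 48) ÷ lead(D) = x² ÷ x = x. Subtract (x)·D = x² + 5x. Remainder: −8x − 48.
Step 7: lead(−8x − 48) ÷ lead(D) = −8x ÷ x = −8. Subtract (−8)·D = −8x − 40. Remainder: −8.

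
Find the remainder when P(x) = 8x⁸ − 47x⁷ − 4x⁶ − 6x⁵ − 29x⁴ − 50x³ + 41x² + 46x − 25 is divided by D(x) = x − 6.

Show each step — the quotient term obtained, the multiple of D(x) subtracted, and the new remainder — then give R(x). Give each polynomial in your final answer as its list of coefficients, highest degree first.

Step 1: lead(8x⁸ − 47x⁷ − 4x⁶ − 6x⁵ − 29x⁴ − 50x³ + 41x² + 46x − 25) ÷ lead(D) = 8x⁸ ÷ x = 8x⁷. Subtract (8x⁷)·D = 8x⁸ − 48x⁷. Remainder: x⁷ − 4x⁶ − 6x⁵ − 29x⁴ − 50x³ + 41x² + 46x − 25.
Step 2: lead(x⁷ − 4x⁶ − 6x⁵ − 29x⁴ − 50x³ + 41x² + 46x − 25) ÷ lead(D) = x⁷ ÷ x = x⁶. Subtract (x⁶)·D = x⁷ − 6x⁶. Remainder: 2x⁶ − 6x⁵ − 29x⁴ − 50x³ + 41x² + 46x − 25.
Step 3: lead(2x⁶ − 6x⁵ − 29x⁴ − 50x³ + 41x² + 46x − 25) ÷ lead(D) = 2x⁶ ÷ x = 2x⁵. Subtract (2x⁵)·D = 2x⁶ − 12x⁵. Remainder: 6x⁵ − 29x⁴ − 50x³ + 41x² + 46x − 25.
Step 4: lead(6x⁵ − 29x⁴ − 50x³ + 41x² + 46x − 25) ÷ lead(D) = 6x⁵ ÷ x = 6x⁴. Subtract (6x⁴)·D = 6x⁵ − 36x⁴. Remainder: 7x⁴ − 50x³ + 41x² + 46x − 25.
Step 5: lead(7x⁴ − 50x³ + 41x² + 46x − 25) ÷ lead(D) = 7x⁴ ÷ x = 7x³. Subtract (7x³)·D = 7x⁴ − 42x³. Remainder: −8x³ + 41x² + 46x − 25.
Step 6: lead(−8x³ + 41x² + 46x − 25) ÷ lead(D) = −8x³ ÷ x = −8x². Subtract (−8x²)·D = −8x³ + 48x². Remainder: −7x² + 46x − 25.
Step 7: lead(−7x² + 46x − 25) ÷ lead(D) = −7x² ÷ x = −7x. Subtract (−7x)·D = −7x² + 42x. Remainder: 4x − 25.
Step 8: lead(4x − 25) ÷ lead(D) = 4x ÷ x = 4. Subtract (4)·D = 4x − 24. Remainder: −1.

R = [-1]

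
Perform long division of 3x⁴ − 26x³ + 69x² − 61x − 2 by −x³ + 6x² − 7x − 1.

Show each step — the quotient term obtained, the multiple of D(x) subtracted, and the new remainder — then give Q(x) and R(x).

Step 1: lead(3x⁴ − 26x³ + 69x² − 61x − 2) ÷ lead(D) = 3x⁴ ÷ −x³ = −3x. Subtract (−3x)·D = 3x⁴ − 18x³ + 21x² + 3x. Remainder: −8x³ + 48x² − 64x − 2.
Step 2: lead(−8x³ + 48x² − 64x − 2) ÷ lead(D) = −8x³ ÷ −x³ = 8. Subtract (8)·D = −8x³ + 48x² − 56x − 8. Remainder: −8x + 6.

Q(x) = −3x + 8; R(x) = −8x + 6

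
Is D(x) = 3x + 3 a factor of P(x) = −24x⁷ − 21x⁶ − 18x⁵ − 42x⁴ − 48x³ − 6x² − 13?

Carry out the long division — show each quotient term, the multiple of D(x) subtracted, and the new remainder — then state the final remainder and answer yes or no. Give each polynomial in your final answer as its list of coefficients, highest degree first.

Step 1: lead(−24x⁷ − 21x⁶ − 18x⁵ − 42x⁴ − 48x³ − 6x² − 13) ÷ lead(D) = −24x⁷ ÷ 3x = −8x⁶. Subtract (−8x⁶)·D = −24x⁷ − 24x⁶. Remainder: 3x⁶ − 18x⁵ − 42x⁴ − 48x³ − 6x² − 13.
Step 2: lead(3x⁶ − 18x⁵ − 42x⁴ − 48x³ − 6x² − 13) ÷ lead(D) = 3x⁶ ÷ 3x = x⁵. Subtract (x⁵)·D = 3x⁶ + 3x⁵. Remainder: −21x⁵ − 42x⁴ − 48x³ − 6x² − 13.
Step 3: lead(−21x⁵ − 42x⁴ − 48x³ − 6x² − 13) ÷ lead(D) = −21x⁵ ÷ 3x = −7x⁴. Subtract (−7x⁴)·D = −21x⁵ − 21x⁴. Remainder: −21x⁴ − 48x³ − 6x² − 13.
Step 4: lead(−21x⁴ − 48x³ − 6x² − 13) ÷ lead(D) = −21x⁴ ÷ 3x = −7x³. Subtract (−7x³)·D = −21x⁴ − 21x³. Remainder: −27x³ − 6x² − 13.
Step 5: lead(−27x³ − 6x² − 13) ÷ lead(D) = −27x³ ÷ 3x = −9x². Subtract (−9x²)·D = −27x³ − 27x². Remainder: 21x² − 13.
Step 6: lead(21x² − 13) ÷ lead(D) = 21x² ÷ 3x = 7x. Subtract (7x)·D = 21x² + 21x. Remainder: −21x − 13.
Step 7: lead(−21x − 13) ÷ lead(D) = −21x ÷ 3x = −7. Subtract (−7)·D = −21x − 21. Remainder: 8.

R = [8], so D(x) is not a factor of P(x). no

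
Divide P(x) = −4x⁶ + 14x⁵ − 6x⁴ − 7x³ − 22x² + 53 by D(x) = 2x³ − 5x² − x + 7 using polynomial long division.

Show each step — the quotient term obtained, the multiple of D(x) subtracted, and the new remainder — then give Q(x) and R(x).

Step 1: lead(−4x⁶ + 14x⁵ − 6x⁴ − 7x³ − 22x² + 53) ÷ lead(D) = −4x⁶ ÷ 2x³ = −2x³. Subtract (−2x³)·D = −4x⁶ + 10x⁵ + 2x⁴ − 14x³. Remainder: 4x⁵ − 8x⁴ + 7x³ − 22x² + 53.
Step 2: lead(4x⁵ − 8x⁴ + 7x³ − 22x² + 53) ÷ lead(D) = 4x⁵ ÷ 2x³ = 2x². Subtract (2x²)·D = 4x⁵ − 10x⁴ − 2x³ + 14x². Remainder: 2x⁴ + 9x³ − 36x² + 53.
Step 3: lead(2x⁴ + 9x³ − 36x² + 53) ÷ lead(D) = 2x⁴ ÷ 2x³ = x. Subtract (x)·D = 2x⁴ − 5x³ − x² + 7x. Remainder: 14x³ − 35x² − 7x + 53.
Step 4: lead(14x³ − 35x² − 7x + 53) ÷ lead(D) = 14x³ ÷ 2x³ = 7. Subtract (7)·D = 14x³ − 35x² − 7x + 49. Remainder: 4.

Q(x) = −2x³ + 2x² + x + 7; R(x) = 4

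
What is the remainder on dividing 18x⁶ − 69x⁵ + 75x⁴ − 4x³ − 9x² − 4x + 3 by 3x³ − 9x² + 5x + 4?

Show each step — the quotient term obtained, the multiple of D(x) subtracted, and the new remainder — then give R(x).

R(x) = 2x² + x + 7

Step 1: lead(18x⁶ − 69x⁵ + 75x⁴ − 4x³ − 9x² − 4x + 3) ÷ lead(D) = 18x⁶ ÷ 3x³ = 6x³. Subtract (6x³)·D = 18x⁶ − 54x⁵ + 30x⁴ + 24x³. Remainder: −15x⁵ + 45x⁴ − 28x³ − 9x² − 4x + 3.
Step 2: lead(−15x⁵ + 45x⁴ − 28x³ − 9x² − 4x + 3) ÷ lead(D) = −15x⁵ ÷ 3x³ = −5x². Subtract (−5x²)·D = −15x⁵ + 45x⁴ − 25x³ − 20x². Remainder: −3x³ + 11x² − 4x + 3.
Step 3: lead(−3x³ + 11x² − 4x + 3) ÷ lead(D) = −3x³ ÷ 3x³ = −1. Subtract (−1)·D = −3x³ + 9x² − 5x − 4. Remainder: 2x² + x + 7.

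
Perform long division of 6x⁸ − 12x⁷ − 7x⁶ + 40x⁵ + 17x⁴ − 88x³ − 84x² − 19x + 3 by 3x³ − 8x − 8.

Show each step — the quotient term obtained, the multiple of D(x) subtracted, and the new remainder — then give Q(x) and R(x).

Q(x) = 2x⁵ − 4x⁴ + 3x³ + 8x² + 3x; R(x) = 4x² + 5x + 3

Step 1: lead(6x⁸ − 12x⁷ − 7x⁶ + 40x⁵ + 17x⁴ − 88x³ − 84x² − 19x + 3) ÷ lead(D) = 6x⁸ ÷ 3x³ = 2x⁵. Subtract (2x⁵)·D = 6x⁸ − 16x⁶ − 16x⁵. Remainder: −12x⁷ + 9x⁶ + 56x⁵ + 17x⁴ − 88x³ − 84x² − 19x + 3.
Step 2: lead(−12x⁷ + 9x⁶ + 56x⁵ + 17x⁴ − 88x³ − 84x² − 19x + 3) ÷ lead(D) = −12x⁷ ÷ 3x³ = −4x⁴. Subtract (−4x⁴)·D = −12x⁷ + 32x⁵ + 32x⁴. Remainder: 9x⁶ + 24x⁵ − 15x⁴ − 88x³ − 84x² − 19x + 3.
Step 3: lead(9x⁶ + 24x⁵ − 15x⁴ − 88x³ − 84x² − 19x + 3) ÷ lead(D) = 9x⁶ ÷ 3x³ = 3x³. Subtract (3x³)·D = 9x⁶ − 24x⁴ − 24x³. Remainder: 24x⁵ + 9x⁴ − 64x³ − 84x² − 19x + 3.
Step 4: lead(24x⁵ + 9x⁴ − 64x³ − 84x² − 19x + 3) ÷ lead(D) = 24x⁵ ÷ 3x³ = 8x². Subtract (8x²)·D = 24x⁵ − 64x³ − 64x². Remainder: 9x⁴ − 20x² − 19x + 3.
Step 5: lead(9x⁴ − 20x² − 19x + 3) ÷ lead(D) = 9x⁴ ÷ 3x³ = 3x. Subtract (3x)·D = 9x⁴ − 24x² − 24x. Remainder: 4x² + 5x + 3.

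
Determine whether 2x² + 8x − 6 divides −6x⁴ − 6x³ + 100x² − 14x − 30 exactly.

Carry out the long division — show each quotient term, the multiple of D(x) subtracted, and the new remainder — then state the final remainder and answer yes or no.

Step 1: lead(−6x⁴ − 6x³ + 100x² − 14x − 30) ÷ lead(D) = −6x⁴ ÷ 2x² = −3x². Subtract (−3x²)·D = −6x⁴ − 24x³ + 18x². Remainder: 18x³ + 82x² − 14x − 30.
Step 2: lead(18x³ + 82x² − 14x − 30) ÷ lead(D) = 18x³ ÷ 2x² = 9x. Subtract (9x)·D = 18x³ + 72x² − 54x. Remainder: 10x² + 40x − 30.
Step 3: lead(10x² + 40x − 30) ÷ lead(D) = 10x² ÷ 2x² = 5. Subtract (5)·D = 10x² + 40x − 30. Remainder: 0.

R(x) = 0, so D(x) is a factor of P(x). yes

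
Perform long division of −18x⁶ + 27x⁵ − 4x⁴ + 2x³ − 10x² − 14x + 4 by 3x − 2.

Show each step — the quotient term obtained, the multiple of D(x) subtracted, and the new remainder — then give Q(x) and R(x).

Q(x) = −6x⁵ + 5x⁴ + 2x³ + 2x² − 2x − 6; R(x) = −8

Step 1: lead(−18x⁶ + 27x⁵ − 4x⁴ + 2x³ − 10x² − 14x + 4) ÷ lead(D) = −18x⁶ ÷ 3x = −6x⁵. Subtract (−6x⁵)·D = −18x⁶ + 12x⁵. Remainder: 15x⁵ − 4x⁴ + 2x³ − 10x² − 14x + 4.
Step 2: lead(15x⁵ − 4x⁴ + 2x³ − 10x² − 14x + 4) ÷ lead(D) = 15x⁵ ÷ 3x = 5x⁴. Subtract (5x⁴)·D = 15x⁵ − 10x⁴. Remainder: 6x⁴ + 2x³ − 10x² − 14x + 4.
Step 3: lead(6x⁴ + 2x³ − 10x² − 14x + 4) ÷ lead(D) = 6x⁴ ÷ 3x = 2x³. Subtract (2x³)·D = 6x⁴ − 4x³. Remainder: 6x³ − 10x² − 14x + 4.
Step 4: lead(6x³ − 10x² − 14x + 4) ÷ lead(D) = 6x³ ÷ 3x = 2x². Subtract (2x²)·D = 6x³ − 4x². Remainder: −6x² − 14x + 4.
Step 5: lead(−6x² − 14x + 4) ÷ lead(D) = −6x² ÷ 3x = −2x. Subtract (−2x)·D = −6x² + 4x. Remainder: −18x + 4.
Step 6: lead(−18x + 4) ÷ lead(D) = −18x ÷ 3x = −6. Subtract (−6)·D = −18x + 12. Remainder: −8.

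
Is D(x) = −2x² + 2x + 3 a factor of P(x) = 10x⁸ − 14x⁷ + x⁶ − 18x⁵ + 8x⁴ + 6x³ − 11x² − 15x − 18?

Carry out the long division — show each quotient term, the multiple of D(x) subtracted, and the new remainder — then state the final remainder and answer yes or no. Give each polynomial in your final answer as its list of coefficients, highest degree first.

Step 1: lead(10x⁸ − 14x⁷ + x⁶ − 18x⁵ + 8x⁴ + 6x³ − 11x² − 15x − 18) ÷ lead(D) = 10x⁸ ÷ −2x² = −5x⁶. Subtract (−5x⁶)·D = 10x⁸ − 10x⁷ − 15x⁶. Remainder: −4x⁷ + 16x⁶ − 18x⁵ + 8x⁴ + 6x³ − 11x² − 15x − 18.
Step 2: lead(−4x⁷ + 16x⁶ − 18x⁵ + 8x⁴ + 6x³ − 11x² − 15x − 18) ÷ lead(D) = −4x⁷ ÷ −2x² = 2x⁵. Subtract (2x⁵)·D = −4x⁷ + 4x⁶ + 6x⁵. Remainder: 12x⁶ − 24x⁵ + 8x⁴ + 6x³ − 11x² − 15x − 18.
Step 3: lead(12x⁶ − 24x⁵ + 8x⁴ + 6x³ − 11x² − 15x − 18) ÷ lead(D) = 12x⁶ ÷ −2x² = −6x⁴. Subtract (−6x⁴)·D = 12x⁶ − 12x⁵ − 18x⁴. Remainder: −12x⁵ + 26x⁴ + 6x³ − 11x² − 15x − 18.
Step 4: lead(−12x⁵ + 26x⁴ + 6x³ − 11x² − 15x − 18) ÷ lead(D) = −12x⁵ ÷ −2x² = 6x³. Subtract (6x³)·D = −12x⁵ + 12x⁴ + 18x³. Remainder: 14x⁴ − 12x³ − 11x² − 15x − 18.
Step 5: lead(14x⁴ − 12x³ − 11x² − 15x − 18) ÷ lead(D) = 14x⁴ ÷ −2x² = −7x². Subtract (−7x²)·D = 14x⁴ − 14x³ − 21x². Remainder: 2x³ + 10x² − 15x − 18.
Step 6: lead(2x³ + 10x² − 15x − 18) ÷ lead(D) = 2x³ ÷ −2x² = −x. Subtract (−x)·D = 2x³ − 2x² − 3x. Remainder: 12x² − 12x − 18.
Step 7: lead(12x² − 12x − 18) ÷ lead(D) = 12x² ÷ −2x² = −6. Subtract (−6)·D = 12x² − 12x − 18. Remainder: 0.

R = [0], so D(x) is a factor of P(x). yes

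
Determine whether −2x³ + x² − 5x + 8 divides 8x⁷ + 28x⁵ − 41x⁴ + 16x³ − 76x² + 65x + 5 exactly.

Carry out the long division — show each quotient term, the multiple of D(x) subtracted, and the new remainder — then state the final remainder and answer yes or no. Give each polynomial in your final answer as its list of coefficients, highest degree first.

R = [-1, 9, 5], so D(x) is not a factor of P(x). no

Step 1: lead(8x⁷ + 28x⁵ − 41x⁴ + 16x³ − 76x² + 65x + 5) ÷ lead(D) = 8x⁷ ÷ −2x³ = −4x⁴. Subtract (−4x⁴)·D = 8x⁷ − 4x⁶ + 20x⁵ − 32x⁴. Remainder: 4x⁶ + 8x⁵ − 9x⁴ + 16x³ − 76x² + 65x + 5.
Step 2: lead(4x⁶ + 8x⁵ − 9x⁴ + 16x³ − 76x² + 65x + 5) ÷ lead(D) = 4x⁶ ÷ −2x³ = −2x³. Subtract (−2x³)·D = 4x⁶ − 2x⁵ + 10x⁴ − 16x³. Remainder: 10x⁵ − 19x⁴ + 32x³ − 76x² + 65x + 5.
Step 3: lead(10x⁵ − 19x⁴ + 32x³ − 76x² + 65x + 5) ÷ lead(D) = 10x⁵ ÷ −2x³ = −5x². Subtract (−5x²)·D = 10x⁵ − 5x⁴ + 25x³ − 40x². Remainder: −14x⁴ + 7x³ − 36x² + 65x + 5.
Step 4: lead(−14x⁴ + 7x³ − 36x² + 65x + 5) ÷ lead(D) = −14x⁴ ÷ −2x³ = 7x. Subtract (7x)·D = −14x⁴ + 7x³ − 35x² + 56x. Remainder: −x² + 9x + 5.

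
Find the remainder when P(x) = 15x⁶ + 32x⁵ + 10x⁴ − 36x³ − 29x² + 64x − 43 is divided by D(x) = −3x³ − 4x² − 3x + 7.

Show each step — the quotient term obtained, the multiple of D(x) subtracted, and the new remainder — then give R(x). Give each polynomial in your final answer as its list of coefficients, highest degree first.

Step 1: lead(15x⁶ + 32x⁵ + 10x⁴ − 36x³ − 29x² + 64x − 43) ÷ lead(D) = 15x⁶ ÷ −3x³ = −5x³. Subtract (−5x³)·D = 15x⁶ + 20x⁵ + 15x⁴ − 35x³. Remainder: 12x⁵ − 5x⁴ − x³ − 29x² + 64x − 43.
Step 2: lead(12x⁵ − 5x⁴ − x³ − 29x² + 64x − 43) ÷ lead(D) = 12x⁵ ÷ −3x³ = −4x². Subtract (−4x²)·D = 12x⁵ + 16x⁴ + 12x³ − 28x². Remainder: −21x⁴ − 13x³ − x² + 64x − 43.
Step 3: lead(−21x⁴ − 13x³ − x² + 64x − 43) ÷ lead(D) = −21x⁴ ÷ −3x³ = 7x. Subtract (7x)·D = −21x⁴ − 28x³ − 21x² + 49x. Remainder: 15x³ + 20x² + 15x − 43.
Step 4: lead(15x³ + 20x² + 15x − 43) ÷ lead(D) = 15x³ ÷ −3x³ = −5. Subtract (−5)·D = 15x³ + 20x² + 15x − 35. Remainder: −8.

R = [-8]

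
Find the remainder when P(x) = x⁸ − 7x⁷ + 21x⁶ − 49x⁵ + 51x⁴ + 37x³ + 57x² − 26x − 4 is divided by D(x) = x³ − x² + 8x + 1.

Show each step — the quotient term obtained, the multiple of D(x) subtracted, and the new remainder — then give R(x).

R(x) = 0

Step 1: lead(x⁸ − 7x⁷ + 21x⁶ − 49x⁵ + 51x⁴ + 37x³ + 57x² − 26x − 4) ÷ lead(D) = x⁸ ÷ x³ = x⁵. Subtract (x⁵)·D = x⁸ − x⁷ + 8x⁶ + x⁵. Remainder: −6x⁷ + 13x⁶ − 50x⁵ + 51x⁴ + 37x³ + 57x² − 26x − 4.
Step 2: lead(−6x⁷ + 13x⁶ − 50x⁵ + 51x⁴ + 37x³ + 57x² − 26x − 4) ÷ lead(D) = −6x⁷ ÷ x³ = −6x⁴. Subtract (−6x⁴)·D = −6x⁷ + 6x⁶ − 48x⁵ − 6x⁴. Remainder: 7x⁶ − 2x⁵ + 57x⁴ + 37x³ + 57x² − 26x − 4.
Step 3: lead(7x⁶ − 2x⁵ + 57x⁴ + 37x³ + 57x² − 26x − 4) ÷ lead(D) = 7x⁶ ÷ x³ = 7x³. Subtract (7x³)·D = 7x⁶ − 7x⁵ + 56x⁴ + 7x³. Remainder: 5x⁵ + x⁴ + 30x³ + 57x² − 26x − 4.
Step 4: lead(5x⁵ + x⁴ + 30x³ + 57x² − 26x − 4) ÷ lead(D) = 5x⁵ ÷ x³ = 5x². Subtract (5x²)·D = 5x⁵ − 5x⁴ + 40x³ + 5x². Remainder: 6x⁴ − 10x³ + 52x² − 26x − 4.
Step 5: lead(6x⁴ − 10x³ + 52x² − 26x − 4) ÷ lead(D) = 6x⁴ ÷ x³ = 6x. Subtract (6x)·D = 6x⁴ − 6x³ + 48x² + 6x. Remainder: −4x³ + 4x² − 32x − 4.
Step 6: lead(−4x³ + 4x² − 32x − 4) ÷ lead(D) = −4x³ ÷ x³ = −4. Subtract (−4)·D = −4x³ + 4x² − 32x − 4. Remainder: 0.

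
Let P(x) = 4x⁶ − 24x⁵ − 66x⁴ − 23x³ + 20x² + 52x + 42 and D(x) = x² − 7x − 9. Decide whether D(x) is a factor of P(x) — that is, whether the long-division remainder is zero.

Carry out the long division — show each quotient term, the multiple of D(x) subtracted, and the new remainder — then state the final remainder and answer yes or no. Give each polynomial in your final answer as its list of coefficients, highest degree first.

Step 1: lead(4x⁶ − 24x⁵ − 66x⁴ − 23x³ + 20x² + 52x + 42) ÷ lead(D) = 4x⁶ ÷ x² = 4x⁴. Subtract (4x⁴)·D = 4x⁶ − 28x⁵ − 36x⁴. Remainder: 4x⁵ − 30x⁴ − 23x³ + 20x² + 52x + 42.
Step 2: lead(4x⁵ − 30x⁴ − 23x³ + 20x² + 52x + 42) ÷ lead(D) = 4x⁵ ÷ x² = 4x³. Subtract (4x³)·D = 4x⁵ − 28x⁴ − 36x³. Remainder: −2x⁴ + 13x³ + 20x² + 52x + 42.
Step 3: lead(−2x⁴ + 13x³ + 20x² + 52x + 42) ÷ lead(D) = −2x⁴ ÷ x² = −2x². Subtract (−2x²)·D = −2x⁴ + 14x³ + 18x². Remainder: −x³ + 2x² + 52x + 42.
Step 4: lead(−x³ + 2x² + 52x + 42) ÷ lead(D) = −x³ ÷ x² = −x. Subtract (−x)·D = −x³ + 7x² + 9x. Remainder: −5x² + 43x + 42.
Step 5: lead(−5x² + 43x + 42) ÷ lead(D) = −5x² ÷ x² = −5. Subtract (−5)·D = −5x² + 35x + 45. Remainder: 8x − 3.

R = [8, -3], so D(x) is not a factor of P(x). no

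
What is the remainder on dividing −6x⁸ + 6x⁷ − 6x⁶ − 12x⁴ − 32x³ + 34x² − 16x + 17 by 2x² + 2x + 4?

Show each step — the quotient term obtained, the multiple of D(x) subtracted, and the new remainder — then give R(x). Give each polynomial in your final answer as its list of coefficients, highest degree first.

R = [-7]

Step 1: lead(−6x⁸ + 6x⁷ − 6x⁶ − 12x⁴ − 32x³ + 34x² − 16x + 17) ÷ lead(D) = −6x⁸ ÷ 2x² = −3x⁶. Subtract (−3x⁶)·D = −6x⁸ − 6x⁷ − 12x⁶. Remainder: 12x⁷ + 6x⁶ − 12x⁴ − 32x³ + 34x² − 16x + 17.
Step 2: lead(12x⁷ + 6x⁶ − 12x⁴ − 32x³ + 34x² − 16x + 17) ÷ lead(D) = 12x⁷ ÷ 2x² = 6x⁵. Subtract (6x⁵)·D = 12x⁷ + 12x⁶ + 24x⁵. Remainder: −6x⁶ − 24x⁵ − 12x⁴ − 32x³ + 34x² − 16x + 17.
Step 3: lead(−6x⁶ − 24x⁵ − 12x⁴ − 32x³ + 34x² − 16x + 17) ÷ lead(D) = −6x⁶ ÷ 2x² = −3x⁴. Subtract (−3x⁴)·D = −6x⁶ − 6x⁵ − 12x⁴. Remainder: −18x⁵ − 32x³ + 34x² − 16x + 17.
Step 4: lead(−18x⁵ − 32x³ + 34x² − 16x + 17) ÷ lead(D) = −18x⁵ ÷ 2x² = −9x³. Subtract (−9x³)·D = −18x⁵ − 18x⁴ − 36x³. Remainder: 18x⁴ + 4x³ + 34x² − 16x + 17.
Step 5: lead(18x⁴ + 4x³ + 34x² − 16x + 17) ÷ lead(D) = 18x⁴ ÷ 2x² = 9x². Subtract (9x²)·D = 18x⁴ + 18x³ + 36x². Remainder: −14x³ − 2x² − 16x + 17.
Step 6: lead(−14x³ − 2x² − 16x + 17) ÷ lead(D) = −14x³ ÷ 2x² = −7x. Subtract (−7x)·D = −14x³ − 14x² − 28x. Remainder: 12x² + 12x + 17.
Step 7: lead(12x² + 12x + 17) ÷ lead(D) = 12x² ÷ 2x² = 6. Subtract (6)·D = 12x² + 12x + 24. Remainder: −7.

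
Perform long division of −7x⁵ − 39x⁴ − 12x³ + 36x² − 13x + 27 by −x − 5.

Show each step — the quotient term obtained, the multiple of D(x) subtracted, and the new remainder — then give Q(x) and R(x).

Step 1: lead(−7x⁵ − 39x⁴ − 12x³ + 36x² − 13x + 27) ÷ lead(D) = −7x⁵ ÷ −x = 7x⁴. Subtract (7x⁴)·D = −7x⁵ − 35x⁴. Remainder: −4x⁴ − 12x³ + 36x² − 13x + 27.
Step 2: lead(−4x⁴ − 12x³ + 36x² − 13x + 27) ÷ lead(D) = −4x⁴ ÷ −x = 4x³. Subtract (4x³)·D = −4x⁴ − 20x³. Remainder: 8x³ + 36x² − 13x + 27.
Step 3: lead(8x³ + 36x² − 13x + 27) ÷ lead(D) = 8x³ ÷ −x = −8x². Subtract (−8x²)·D = 8x³ + 40x². Remainder: −4x² − 13x + 27.
Step 4: lead(−4x² − 13x + 27) ÷ lead(D) = −4x² ÷ −x = 4x. Subtract (4x)·D = −4x² − 20x. Remainder: 7x + 27.
Step 5: lead(7x + 27) ÷ lead(D) = 7x ÷ −x = −7. Subtract (−7)·D = 7x + 35. Remainder: −8.

Q(x) = 7x⁴ + 4x³ − 8x² + 4x − 7; R(x) = −8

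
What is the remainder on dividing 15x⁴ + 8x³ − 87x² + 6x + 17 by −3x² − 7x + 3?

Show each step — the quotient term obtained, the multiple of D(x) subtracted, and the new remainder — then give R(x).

Step 1: lead(15x⁴ + 8x³ − 87x² + 6x + 17) ÷ lead(D) = 15x⁴ ÷ −3x² = −5x². Subtract (−5x²)·D = 15x⁴ + 35x³ − 15x². Remainder: −27x³ − 72x² + 6x + 17.
Step 2: lead(−27x³ − 72x² + 6x + 17) ÷ lead(D) = −27x³ ÷ −3x² = 9x. Subtract (9x)·D = −27x³ − 63x² + 27x. Remainder: −9x² − 21x + 17.
Step 3: lead(−9x² − 21x + 17) ÷ lead(D) = −9x² ÷ −3x² = 3. Subtract (3)·D = −9x² − 21x + 9. Remainder: 8.

R(x) = 8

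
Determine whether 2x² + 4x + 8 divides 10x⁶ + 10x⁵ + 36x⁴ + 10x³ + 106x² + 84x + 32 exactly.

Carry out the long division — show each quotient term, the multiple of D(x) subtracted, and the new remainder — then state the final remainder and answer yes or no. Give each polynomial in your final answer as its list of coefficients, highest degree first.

Step 1: lead(10x⁶ + 10x⁵ + 36x⁴ + 10x³ + 106x² + 84x + 32) ÷ lead(D) = 10x⁶ ÷ 2x² = 5x⁴. Subtract (5x⁴)·D = 10x⁶ + 20x⁵ + 40x⁴. Remainder: −10x⁵ − 4x⁴ + 10x³ + 106x² + 84x + 32.
Step 2: lead(−10x⁵ − 4x⁴ + 10x³ + 106x² + 84x + 32) ÷ lead(D) = −10x⁵ ÷ 2x² = −5x³. Subtract (−5x³)·D = −10x⁵ − 20x⁴ − 40x³. Remainder: 16x⁴ + 50x³ + 106x² + 84x + 32.
Step 3: lead(16x⁴ + 50x³ + 106x² + 84x + 32) ÷ lead(D) = 16x⁴ ÷ 2x² = 8x². Subtract (8x²)·D = 16x⁴ + 32x³ + 64x². Remainder: 18x³ + 42x² + 84x + 32.
Step 4: lead(18x³ + 42x² + 84x + 32) ÷ lead(D) = 18x³ ÷ 2x² = 9x. Subtract (9x)·D = 18x³ + 36x² + 72x. Remainder: 6x² + 12x + 32.
Step 5: lead(6x² + 12x + 32) ÷ lead(D) = 6x² ÷ 2x² = 3. Subtract (3)·D = 6x² + 12x + 24. Remainder: 8.

R = [8], so D(x) is not a factor of P(x). no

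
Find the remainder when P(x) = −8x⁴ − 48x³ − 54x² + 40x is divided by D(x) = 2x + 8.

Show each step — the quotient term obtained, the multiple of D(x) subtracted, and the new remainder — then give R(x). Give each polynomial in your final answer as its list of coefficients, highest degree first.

R = [0]

Step 1: lead(−8x⁴ − 48x³ − 54x² + 40x) ÷ lead(D) = −8x⁴ ÷ 2x = −4x³. Subtract (−4x³)·D = −8x⁴ − 32x³. Remainder: −16x³ − 54x² + 40x.
Step 2: lead(−16x³ − 54x² + 40x) ÷ lead(D) = −16x³ ÷ 2x = −8x². Subtract (−8x²)·D = −16x³ − 64x². Remainder: 10x² + 40x.
Step 3: lead(10x² + 40x) ÷ lead(D) = 10x² ÷ 2x = 5x. Subtract (5x)·D = 10x² + 40x. Remainder: 0.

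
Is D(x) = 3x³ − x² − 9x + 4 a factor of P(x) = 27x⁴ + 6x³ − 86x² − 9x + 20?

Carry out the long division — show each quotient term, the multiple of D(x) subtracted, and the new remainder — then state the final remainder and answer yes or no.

R(x) = 0, so D(x) is a factor of P(x). yes

Step 1: lead(27x⁴ + 6x³ − 86x² − 9x + 20) ÷ lead(D) = 27x⁴ ÷ 3x³ = 9x. Subtract (9x)·D = 27x⁴ − 9x³ − 81x² + 36x. Remainder: 15x³ − 5x² − 45x + 20.
Step 2: lead(15x³ − 5x² − 45x + 20) ÷ lead(D) = 15x³ ÷ 3x³ = 5. Subtract (5)·D = 15x³ − 5x² − 45x + 20. Remainder: 0.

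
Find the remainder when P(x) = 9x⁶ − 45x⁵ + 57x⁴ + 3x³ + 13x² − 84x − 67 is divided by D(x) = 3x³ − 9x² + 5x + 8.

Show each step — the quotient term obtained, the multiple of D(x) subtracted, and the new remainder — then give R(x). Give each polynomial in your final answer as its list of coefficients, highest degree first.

Step 1: lead(9x⁶ − 45x⁵ + 57x⁴ + 3x³ + 13x² − 84x − 67) ÷ lead(D) = 9x⁶ ÷ 3x³ = 3x³. Subtract (3x³)·D = 9x⁶ − 27x⁵ + 15x⁴ + 24x³. Remainder: −18x⁵ + 42x⁴ − 21x³ + 13x² − 84x − 67.
Step 2: lead(−18x⁵ + 42x⁴ − 21x³ + 13x² − 84x − 67) ÷ lead(D) = −18x⁵ ÷ 3x³ = −6x². Subtract (−6x²)·D = −18x⁵ + 54x⁴ − 30x³ − 48x². Remainder: −12x⁴ + 9x³ + 61x² − 84x − 67.
Step 3: lead(−12x⁴ + 9x³ + 61x² − 84x − 67) ÷ lead(D) = −12x⁴ ÷ 3x³ = −4x. Subtract (−4x)·D = −12x⁴ + 36x³ − 20x² − 32x. Remainder: −27x³ + 81x² − 52x − 67.
Step 4: lead(−27x³ + 81x² − 52x − 67) ÷ lead(D) = −27x³ ÷ 3x³ = −9. Subtract (−9)·D = −27x³ + 81x² − 45x − 72. Remainder: −7x + 5.

R = [-7, 5]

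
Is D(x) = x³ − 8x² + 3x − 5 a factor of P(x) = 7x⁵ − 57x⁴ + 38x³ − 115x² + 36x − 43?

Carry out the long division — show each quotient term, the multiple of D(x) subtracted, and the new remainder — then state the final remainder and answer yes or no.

R(x) = −5x² + 4x + 2, so D(x) is not a factor of P(x). no

Step 1: lead(7x⁵ − 57x⁴ + 38x³ − 115x² + 36x − 43) ÷ lead(D) = 7x⁵ ÷ x³ = 7x². Subtract (7x²)·D = 7x⁵ − 56x⁴ + 21x³ − 35x². Remainder: −x⁴ + 17x³ − 80x² + 36x − 43.
Step 2: lead(−x⁴ + 17x³ − 80x² + 36x − 43) ÷ lead(D) = −x⁴ ÷ x³ = −x. Subtract (−x)·D = −x⁴ + 8x³ − 3x² + 5x. Remainder: 9x³ − 77x² + 31x − 43.
Step 3: lead(9x³ − 77x² + 31x − 43) ÷ lead(D) = 9x³ ÷ x³ = 9. Subtract (9)·D = 9x³ − 72x² + 27x − 45. Remainder: −5x² + 4x + 2.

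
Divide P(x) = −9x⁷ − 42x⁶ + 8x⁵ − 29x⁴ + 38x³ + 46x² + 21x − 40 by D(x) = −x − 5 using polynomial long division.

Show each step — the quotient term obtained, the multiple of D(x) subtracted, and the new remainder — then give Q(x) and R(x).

Step 1: lead(−9x⁷ − 42x⁶ + 8x⁵ − 29x⁴ + 38x³ + 46x² + 21x − 40) ÷ lead(D) = −9x⁷ ÷ −x = 9x⁶. Subtract (9x⁶)·D = −9x⁷ − 45x⁶. Remainder: 3x⁶ + 8x⁵ − 29x⁴ + 38x³ + 46x² + 21x − 40.
Step 2: lead(3x⁶ + 8x⁵ − 29x⁴ + 38x³ + 46x² + 21x − 40) ÷ lead(D) = 3x⁶ ÷ −x = −3x⁵. Subtract (−3x⁵)·D = 3x⁶ + 15x⁵. Remainder: −7x⁵ − 29x⁴ + 38x³ + 46x² + 21x − 40.
Step 3: lead(−7x⁵ − 29x⁴ + 38x³ + 46x² + 21x − 40) ÷ lead(D) = −7x⁵ ÷ −x = 7x⁴. Subtract (7x⁴)·D = −7x⁵ − 35x⁴. Remainder: 6x⁴ + 38x³ + 46x² + 21x − 40.
Step 4: lead(6x⁴ + 38x³ + 46x² + 21x − 40) ÷ lead(D) = 6x⁴ ÷ −x = −6x³. Subtract (−6x³)·D = 6x⁴ + 30x³. Remainder: 8x³ + 46x² + 21x − 40.
Step 5: lead(8x³ + 46x² + 21x − 40) ÷ lead(D) = 8x³ ÷ −x = −8x². Subtract (−8x²)·D = 8x³ + 40x². Remainder: 6x² + 21x − 40.
Step 6: lead(6x² + 21x − 40) ÷ lead(D) = 6x² ÷ −x = −6x. Subtract (−6x)·D = 6x² + 30x. Remainder: −9x − 40.
Step 7: lead(−9x − 40) ÷ lead(D) = −9x ÷ −x = 9. Subtract (9)·D = −9x − 45. Remainder: 5.

Q(x) = 9x⁶ − 3x⁵ + 7x⁴ − 6x³ − 8x² − 6x + 9; R(x) = 5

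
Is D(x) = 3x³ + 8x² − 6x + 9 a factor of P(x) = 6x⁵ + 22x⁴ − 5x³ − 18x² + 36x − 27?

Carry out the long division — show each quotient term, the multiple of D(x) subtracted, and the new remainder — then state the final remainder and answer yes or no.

R(x) = 0, so D(x) is a factor of P(x). yes

Step 1: lead(6x⁵ + 22x⁴ − 5x³ − 18x² + 36x − 27) ÷ lead(D) = 6x⁵ ÷ 3x³ = 2x². Subtract (2x²)·D = 6x⁵ + 16x⁴ − 12x³ + 18x². Remainder: 6x⁴ + 7x³ − 36x² + 36x − 27.
Step 2: lead(6x⁴ + 7x³ − 36x² + 36x − 27) ÷ lead(D) = 6x⁴ ÷ 3x³ = 2x. Subtract (2x)·D = 6x⁴ + 16x³ − 12x² + 18x. Remainder: −9x³ − 24x² + 18x − 27.
Step 3: lead(−9x³ − 24x² + 18x − 27) ÷ lead(D) = −9x³ ÷ 3x³ = −3. Subtract (−3)·D = −9x³ − 24x² + 18x − 27. Remainder: 0.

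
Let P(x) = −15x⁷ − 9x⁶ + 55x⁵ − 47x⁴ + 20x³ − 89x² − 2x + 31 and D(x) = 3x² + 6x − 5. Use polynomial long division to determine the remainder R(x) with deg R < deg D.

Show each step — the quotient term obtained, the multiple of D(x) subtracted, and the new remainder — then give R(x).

Step 1: lead(−15x⁷ − 9x⁶ + 55x⁵ − 47x⁴ + 20x³ − 89x² − 2x + 31) ÷ lead(D) = −15x⁷ ÷ 3x² = −5x⁵. Subtract (−5x⁵)·D = −15x⁷ − 30x⁶ + 25x⁵. Remainder: 21x⁶ + 30x⁵ − 47x⁴ + 20x³ − 89x² − 2x + 31.
Step 2: lead(21x⁶ + 30x⁵ − 47x⁴ + 20x³ − 89x² − 2x + 31) ÷ lead(D) = 21x⁶ ÷ 3x² = 7x⁴. Subtract (7x⁴)·D = 21x⁶ + 42x⁵ − 35x⁴. Remainder: −12x⁵ − 12x⁴ + 20x³ − 89x² − 2x + 31.
Step 3: lead(−12x⁵ − 12x⁴ + 20x³ − 89x² − 2x + 31) ÷ lead(D) = −12x⁵ ÷ 3x² = −4x³. Subtract (−4x³)·D = −12x⁵ − 24x⁴ + 20x³. Remainder: 12x⁴ − 89x² − 2x + 31.
Step 4: lead(12x⁴ − 89x² − 2x + 31) ÷ lead(D) = 12x⁴ ÷ 3x² = 4x². Subtract (4x²)·D = 12x⁴ + 24x³ − 20x². Remainder: −24x³ − 69x² − 2x + 31.
Step 5: lead(−24x³ − 69x² − 2x + 31) ÷ lead(D) = −24x³ ÷ 3x² = −8x. Subtract (−8x)·D = −24x³ − 48x² + 40x. Remainder: −21x² − 42x + 31.
Step 6: lead(−21x² − 42x + 31) ÷ lead(D) = −21x² ÷ 3x² = −7. Subtract (−7)·D = −21x² − 42x + 35. Remainder: −4.

R(x) = −4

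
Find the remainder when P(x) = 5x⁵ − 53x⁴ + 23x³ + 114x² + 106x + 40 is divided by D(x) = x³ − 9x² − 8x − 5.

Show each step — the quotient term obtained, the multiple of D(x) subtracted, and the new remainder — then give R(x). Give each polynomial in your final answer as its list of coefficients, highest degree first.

R = [-6, -6, -5]

Step 1: lead(5x⁵ − 53x⁴ + 23x³ + 114x² + 106x + 40) ÷ lead(D) = 5x⁵ ÷ x³ = 5x². Subtract (5x²)·D = 5x⁵ − 45x⁴ − 40x³ − 25x². Remainder: −8x⁴ + 63x³ + 139x² + 106x + 40.
Step 2: lead(−8x⁴ + 63x³ + 139x² + 106x + 40) ÷ lead(D) = −8x⁴ ÷ x³ = −8x. Subtract (−8x)·D = −8x⁴ + 72x³ + 64x² + 40x. Remainder: −9x³ + 75x² + 66x + 40.
Step 3: lead(−9x³ + 75x² + 66x + 40) ÷ lead(D) = −9x³ ÷ x³ = −9. Subtract (−9)·D = −9x³ + 81x² + 72x + 45. Remainder: −6x² − 6x − 5.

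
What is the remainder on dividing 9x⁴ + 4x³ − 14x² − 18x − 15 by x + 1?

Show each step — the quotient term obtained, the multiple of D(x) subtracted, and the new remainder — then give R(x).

Step 1: lead(9x⁴ + 4x³ − 14x² − 18x − 15) ÷ lead(D) = 9x⁴ ÷ x = 9x³. Subtract (9x³)·D = 9x⁴ + 9x³. Remainder: −5x³ − 14x² − 18x − 15.
Step 2: lead(−5x³ − 14x² − 18x − 15) ÷ lead(D) = −5x³ ÷ x = −5x². Subtract (−5x²)·D = −5x³ − 5x². Remainder: −9x² − 18x − 15.
Step 3: lead(−9x² − 18x − 15) ÷ lead(D) = −9x² ÷ x = −9x. Subtract (−9x)·D = −9x² − 9x. Remainder: −9x − 15.
Step 4: lead(−9x − 15) ÷ lead(D) = −9x ÷ x = −9. Subtract (−9)·D = −9x − 9. Remainder: −6.

R(x) = −6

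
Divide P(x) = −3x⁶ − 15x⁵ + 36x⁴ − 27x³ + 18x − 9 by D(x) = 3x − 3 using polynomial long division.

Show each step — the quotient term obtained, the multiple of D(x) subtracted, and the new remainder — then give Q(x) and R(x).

Q(x) = −x⁵ − 6x⁴ + 6x³ − 3x² − 3x + 3; R(x) = 0

Step 1: lead(−3x⁶ − 15x⁵ + 36x⁴ − 27x³ + 18x − 9) ÷ lead(D) = −3x⁶ ÷ 3x = −x⁵. Subtract (−x⁵)·D = −3x⁶ + 3x⁵. Remainder: −18x⁵ + 36x⁴ − 27x³ + 18x − 9.
Step 2: lead(−18x⁵ + 36x⁴ − 27x³ + 18x − 9) ÷ lead(D) = −18x⁵ ÷ 3x = −6x⁴. Subtract (−6x⁴)·D = −18x⁵ + 18x⁴. Remainder: 18x⁴ − 27x³ + 18x − 9.
Step 3: lead(18x⁴ − 27x³ + 18x − 9) ÷ lead(D) = 18x⁴ ÷ 3x = 6x³. Subtract (6x³)·D = 18x⁴ − 18x³. Remainder: −9x³ + 18x − 9.
Step 4: lead(−9x³ + 18x − 9) ÷ lead(D) = −9x³ ÷ 3x = −3x². Subtract (−3x²)·D = −9x³ + 9x². Remainder: −9x² + 18x − 9.
Step 5: lead(−9x² + 18x − 9) ÷ lead(D) = −9x² ÷ 3x = −3x. Subtract (−3x)·D = −9x² + 9x. Remainder: 9x − 9.
Step 6: lead(9x − 9) ÷ lead(D) = 9x ÷ 3x = 3. Subtract (3)·D = 9x − 9. Remainder: 0.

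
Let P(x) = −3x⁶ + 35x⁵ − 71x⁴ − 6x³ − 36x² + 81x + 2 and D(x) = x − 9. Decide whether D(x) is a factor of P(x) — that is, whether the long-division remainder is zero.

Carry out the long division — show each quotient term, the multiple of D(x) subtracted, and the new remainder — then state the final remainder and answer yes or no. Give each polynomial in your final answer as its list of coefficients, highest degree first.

R = [2], so D(x) is not a factor of P(x). no

Step 1: lead(−3x⁶ + 35x⁵ − 71x⁴ − 6x³ − 36x² + 81x + 2) ÷ lead(D) = −3x⁶ ÷ x = −3x⁵. Subtract (−3x⁵)·D = −3x⁶ + 27x⁵. Remainder: 8x⁵ − 71x⁴ − 6x³ − 36x² + 81x + 2.
Step 2: lead(8x⁵ − 71x⁴ − 6x³ − 36x² + 81x + 2) ÷ lead(D) = 8x⁵ ÷ x = 8x⁴. Subtract (8x⁴)·D = 8x⁵ − 72x⁴. Remainder: x⁴ − 6x³ − 36x² + 81x + 2.
Step 3: lead(x⁴ − 6x³ − 36x² + 81x + 2) ÷ lead(D) = x⁴ ÷ x = x³. Subtract (x³)·D = x⁴ − 9x³. Remainder: 3x³ − 36x² + 81x + 2.
Step 4: lead(3x³ − 36x² + 81x + 2) ÷ lead(D) = 3x³ ÷ x = 3x². Subtract (3x²)·D = 3x³ − 27x². Remainder: −9x² + 81x + 2.
Step 5: lead(−9x² + 81x + 2) ÷ lead(D) = −9x² ÷ x = −9x. Subtract (−9x)·D = −9x² + 81x. Remainder: 2.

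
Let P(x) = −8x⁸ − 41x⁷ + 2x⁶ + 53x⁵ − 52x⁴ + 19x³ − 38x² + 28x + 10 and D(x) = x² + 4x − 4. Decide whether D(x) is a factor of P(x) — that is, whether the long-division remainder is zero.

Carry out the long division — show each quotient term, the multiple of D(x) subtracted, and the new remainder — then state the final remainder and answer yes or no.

Step 1: lead(−8x⁸ − 41x⁷ + 2x⁶ + 53x⁵ − 52x⁴ + 19x³ − 38x² + 28x + 10) ÷ lead(D) = −8x⁸ ÷ x² = −8x⁶. Subtract (−8x⁶)·D = −8x⁸ − 32x⁷ + 32x⁶. Remainder: −9x⁷ − 30x⁶ + 53x⁵ − 52x⁴ + 19x³ − 38x² + 28x + 10.
Step 2: lead(−9x⁷ − 30x⁶ + 53x⁵ − 52x⁴ + 19x³ − 38x² + 28x + 10) ÷ lead(D) = −9x⁷ ÷ x² = −9x⁵. Subtract (−9x⁵)·D = −9x⁷ − 36x⁶ + 36x⁵. Remainder: 6x⁶ + 17x⁵ − 52x⁴ + 19x³ − 38x² + 28x + 10.
Step 3: lead(6x⁶ + 17x⁵ − 52x⁴ + 19x³ − 38x² + 28x + 10) ÷ lead(D) = 6x⁶ ÷ x² = 6x⁴. Subtract (6x⁴)·D = 6x⁶ + 24x⁵ − 24x⁴. Remainder: −7x⁵ − 28x⁴ + 19x³ − 38x² + 28x + 10.
Step 4: lead(−7x⁵ − 28x⁴ + 19x³ − 38x² + 28x + 10) ÷ lead(D) = −7x⁵ ÷ x² = −7x³. Subtract (−7x³)·D = −7x⁵ − 28x⁴ + 28x³. Remainder: −9x³ − 38x² + 28x + 10.
Step 5: lead(−9x³ − 38x² + 28x + 10) ÷ lead(D) = −9x³ ÷ x² = −9x. Subtract (−9x)·D = −9x³ − 36x² + 36x. Remainder: −2x² − 8x + 10.
Step 6: lead(−2x² − 8x + 10) ÷ lead(D) = −2x² ÷ x² = −2. Subtract (−2)·D = −2x² − 8x + 8. Remainder: 2.

R(x) = 2, so D(x) is not a factor of P(x). no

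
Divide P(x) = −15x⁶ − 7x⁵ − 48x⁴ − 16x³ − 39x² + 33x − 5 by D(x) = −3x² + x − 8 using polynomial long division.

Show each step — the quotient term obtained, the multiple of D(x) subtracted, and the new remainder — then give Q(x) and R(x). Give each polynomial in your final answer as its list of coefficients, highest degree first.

Step 1: lead(−15x⁶ − 7x⁵ − 48x⁴ − 16x³ − 39x² + 33x − 5) ÷ lead(D) = −15x⁶ ÷ −3x² = 5x⁴. Subtract (5x⁴)·D = −15x⁶ + 5x⁵ − 40x⁴. Remainder: −12x⁵ − 8x⁴ − 16x³ − 39x² + 33x − 5.
Step 2: lead(−12x⁵ − 8x⁴ − 16x³ − 39x² + 33x − 5) ÷ lead(D) = −12x⁵ ÷ −3x² = 4x³. Subtract (4x³)·D = −12x⁵ + 4x⁴ − 32x³. Remainder: −12x⁴ + 16x³ − 39x² + 33x − 5.
Step 3: lead(−12x⁴ + 16x³ − 39x² + 33x − 5) ÷ lead(D) = −12x⁴ ÷ −3x² = 4x². Subtract (4x²)·D = −12x⁴ + 4x³ − 32x². Remainder: 12x³ − 7x² + 33x − 5.
Step 4: lead(12x³ − 7x² + 33x − 5) ÷ lead(D) = 12x³ ÷ −3x² = −4x. Subtract (−4x)·D = 12x³ − 4x² + 32x. Remainder: −3x² + x − 5.
Step 5: lead(−3x² + x − 5) ÷ lead(D) = −3x² ÷ −3x² = 1. Subtract (1)·D = −3x² + x − 8. Remainder: 3.

Q = [5, 4, 4, -4, 1]; R = [3]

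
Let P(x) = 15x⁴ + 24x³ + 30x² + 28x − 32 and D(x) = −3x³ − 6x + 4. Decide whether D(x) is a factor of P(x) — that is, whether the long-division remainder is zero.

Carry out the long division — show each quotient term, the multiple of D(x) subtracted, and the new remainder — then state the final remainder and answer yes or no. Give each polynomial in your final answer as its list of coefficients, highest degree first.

R = [0], so D(x) is a factor of P(x). yes

Step 1: lead(15x⁴ + 24x³ + 30x² + 28x − 32) ÷ lead(D) = 15x⁴ ÷ −3x³ = −5x. Subtract (−5x)·D = 15x⁴ + 30x² − 20x. Remainder: 24x³ + 48x − 32.
Step 2: lead(24x³ + 48x − 32) ÷ lead(D) = 24x³ ÷ −3x³ = −8. Subtract (−8)·D = 24x³ + 48x − 32. Remainder: 0.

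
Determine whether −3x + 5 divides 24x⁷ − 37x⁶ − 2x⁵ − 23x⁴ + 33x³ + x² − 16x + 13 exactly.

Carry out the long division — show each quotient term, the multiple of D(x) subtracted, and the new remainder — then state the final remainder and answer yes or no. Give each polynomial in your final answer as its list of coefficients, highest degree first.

R = [3], so D(x) is not a factor of P(x). no

Step 1: lead(24x⁷ − 37x⁶ − 2x⁵ − 23x⁴ + 33x³ + x² − 16x + 13) ÷ lead(D) = 24x⁷ ÷ −3x = −8x⁶. Subtract (−8x⁶)·D = 24x⁷ − 40x⁶. Remainder: 3x⁶ − 2x⁵ − 23x⁴ + 33x³ + x² − 16x + 13.
Step 2: lead(3x⁶ − 2x⁵ − 23x⁴ + 33x³ + x² − 16x + 13) ÷ lead(D) = 3x⁶ ÷ −3x = −x⁵. Subtract (−x⁵)·D = 3x⁶ − 5x⁵. Remainder: 3x⁵ − 23x⁴ + 33x³ + x² − 16x + 13.
Step 3: lead(3x⁵ − 23x⁴ + 33x³ + x² − 16x + 13) ÷ lead(D) = 3x⁵ ÷ −3x = −x⁴. Subtract (−x⁴)·D = 3x⁵ − 5x⁴. Remainder: −18x⁴ + 33x³ + x² − 16x + 13.
Step 4: lead(−18x⁴ + 33x³ + x² − 16x + 13) ÷ lead(D) = −18x⁴ ÷ −3x = 6x³. Subtract (6x³)·D = −18x⁴ + 30x³. Remainder: 3x³ + x² − 16x + 13.
Step 5: lead(3x³ + x² − 16x + 13) ÷ lead(D) = 3x³ ÷ −3x = −x². Subtract (−x²)·D = 3x³ − 5x². Remainder: 6x² − 16x + 13.
Step 6: lead(6x² − 16x + 13) ÷ lead(D) = 6x² ÷ −3x = −2x. Subtract (−2x)·D = 6x² − 10x. Remainder: −6x + 13.
Step 7: lead(−6x + 13) ÷ lead(D) = −6x ÷ −3x = 2. Subtract (2)·D = −6x + 10. Remainder: 3.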